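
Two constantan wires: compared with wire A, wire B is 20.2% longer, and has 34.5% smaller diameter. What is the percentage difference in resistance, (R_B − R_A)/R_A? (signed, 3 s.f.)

R ∝ L/d², so R_B/R_A = (1 + 20.2/100) × (1 − 34.5/100)⁻²
= 1.202 × 2.331 = 2.802
(R_B − R_A)/R_A = 2.802 − 1 = 180%

180%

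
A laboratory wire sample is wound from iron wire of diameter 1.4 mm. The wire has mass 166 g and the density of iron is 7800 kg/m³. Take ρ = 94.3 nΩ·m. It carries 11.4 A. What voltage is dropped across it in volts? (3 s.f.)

9.65 V

ρ = 94.3 nΩ·m = 9.43×10^-8 Ω·m
A = π(d/2)² = π(7.0000e-04 m)² = 1.5394e-06 m²
L = m/(density·A) = 0.166/(7800×1.5394e-06) = 13.83 m
R = ρL/A = (9.43×10^-8)(13.83)/(1.5394e-06) = 0.8469 Ω
V = IR = 11.4 × 0.8469 = 9.65 V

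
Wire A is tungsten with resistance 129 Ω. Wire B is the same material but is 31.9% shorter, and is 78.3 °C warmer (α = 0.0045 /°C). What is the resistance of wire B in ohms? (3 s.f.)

119 Ω

R ∝ ρL/d² with ρ ∝ (1+αΔT), so R_B/R_A = (1 − 31.9/100) × (1 + 0.0045×78.3)
= 0.681 × 1.352 = 0.921
R_B = 0.921 × 129 = 119 Ω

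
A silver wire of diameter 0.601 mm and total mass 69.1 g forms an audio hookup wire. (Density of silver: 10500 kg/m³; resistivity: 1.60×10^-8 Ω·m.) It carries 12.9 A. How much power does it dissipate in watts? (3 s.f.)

A = π(d/2)² = π(3.0050e-04 m)² = 2.8369e-07 m²
L = m/(density·A) = 0.0691/(10500×2.8369e-07) = 23.2 m
R = ρL/A = (1.60×10^-8)(23.2)/(2.8369e-07) = 1.308 Ω
P = I²R = (12.9)² × 1.308 = 218 W

218 W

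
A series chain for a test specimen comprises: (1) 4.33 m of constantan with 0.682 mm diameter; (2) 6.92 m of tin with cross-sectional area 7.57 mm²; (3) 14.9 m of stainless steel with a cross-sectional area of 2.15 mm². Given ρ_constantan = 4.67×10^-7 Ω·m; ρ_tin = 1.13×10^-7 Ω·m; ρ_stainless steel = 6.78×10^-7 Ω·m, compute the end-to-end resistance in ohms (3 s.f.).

Seg 1: A = π(d/2)² = π(3.4100e-04 m)² = 3.653e-07 m²
R_1 = (4.67×10^-7)(4.33)/(3.653e-07) = 5.535 Ω
Seg 2: A = 7.57 mm² = 7.570e-06 m²
R_2 = (1.13×10^-7)(6.92)/(7.570e-06) = 0.1033 Ω
Seg 3: A = 2.15 mm² = 2.150e-06 m²
R_3 = (6.78×10^-7)(14.9)/(2.150e-06) = 4.699 Ω
R_total = R_1 + R_2 + R_3 = 10.3 Ω

10.3 Ω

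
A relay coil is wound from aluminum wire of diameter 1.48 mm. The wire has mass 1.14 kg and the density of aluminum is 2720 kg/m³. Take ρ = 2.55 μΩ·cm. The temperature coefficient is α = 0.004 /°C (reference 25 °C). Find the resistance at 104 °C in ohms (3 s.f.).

4.75 Ω

ρ = 2.55 μΩ·cm = 2.55×10^-8 Ω·m
A = π(d/2)² = π(7.4000e-04 m)² = 1.7203e-06 m²
L = m/(density·A) = 1.14/(2720×1.7203e-06) = 243.6 m
R = ρL/A = (2.55×10^-8)(243.6)/(1.7203e-06) = 3.611 Ω
R(104 °C) = 3.611 × (1 + 0.004×79) = 4.75 Ω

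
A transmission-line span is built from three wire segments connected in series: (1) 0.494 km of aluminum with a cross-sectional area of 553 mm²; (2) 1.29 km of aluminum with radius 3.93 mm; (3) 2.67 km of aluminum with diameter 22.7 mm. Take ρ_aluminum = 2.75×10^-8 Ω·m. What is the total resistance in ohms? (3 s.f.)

Seg 1: A = 553 mm² = 5.530e-04 m²
R_1 = (2.75×10^-8)(494)/(5.530e-04) = 0.02457 Ω
Seg 2: A = πr² = π(3.9300e-03 m)² = 4.852e-05 m²
R_2 = (2.75×10^-8)(1290)/(4.852e-05) = 0.7311 Ω
Seg 3: A = π(d/2)² = π(1.1350e-02 m)² = 4.047e-04 m²
R_3 = (2.75×10^-8)(2670)/(4.047e-04) = 0.1814 Ω
R_total = R_1 + R_2 + R_3 = 0.937 Ω

0.937 Ω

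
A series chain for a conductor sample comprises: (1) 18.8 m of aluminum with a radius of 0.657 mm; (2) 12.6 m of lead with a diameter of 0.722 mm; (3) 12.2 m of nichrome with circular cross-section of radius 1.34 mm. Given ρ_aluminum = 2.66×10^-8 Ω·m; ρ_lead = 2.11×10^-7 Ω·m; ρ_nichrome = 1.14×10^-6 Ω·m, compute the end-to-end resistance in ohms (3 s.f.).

Seg 1: A = πr² = π(6.5700e-04 m)² = 1.356e-06 m²
R_1 = (2.66×10^-8)(18.8)/(1.356e-06) = 0.3688 Ω
Seg 2: A = π(d/2)² = π(3.6100e-04 m)² = 4.094e-07 m²
R_2 = (2.11×10^-7)(12.6)/(4.094e-07) = 6.494 Ω
Seg 3: A = πr² = π(1.3400e-03 m)² = 5.641e-06 m²
R_3 = (1.14×10^-6)(12.2)/(5.641e-06) = 2.466 Ω
R_total = R_1 + R_2 + R_3 = 9.33 Ω

9.33 Ω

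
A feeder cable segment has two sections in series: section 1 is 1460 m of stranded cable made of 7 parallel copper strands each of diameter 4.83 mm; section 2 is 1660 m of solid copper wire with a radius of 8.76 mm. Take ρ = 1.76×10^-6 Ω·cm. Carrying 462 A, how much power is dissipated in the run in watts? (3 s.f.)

68600 W

ρ = 1.76×10^-6 Ω·cm = 1.76×10^-8 Ω·m
Section 1: A_strand = π(2.4150e-03)² = 1.832e-05 m²; R₁ = ρL/(N·A_s) = (1.76×10^-8)(1460)/(7×1.832e-05) = 0.2003 Ω
Section 2: A = πr² = π(8.7600e-03 m)² = 2.411e-04 m²
R₂ = (1.76×10^-8)(1660)/(2.411e-04) = 0.1212 Ω
R = R₁ + R₂ = 0.3215 Ω
P = I²R = (462)² × 0.3215 = 68600 W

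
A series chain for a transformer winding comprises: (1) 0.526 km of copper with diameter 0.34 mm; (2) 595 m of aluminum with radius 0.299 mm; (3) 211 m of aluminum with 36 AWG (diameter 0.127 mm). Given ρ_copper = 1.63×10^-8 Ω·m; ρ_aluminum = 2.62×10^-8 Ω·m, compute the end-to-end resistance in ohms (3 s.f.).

Seg 1: A = π(d/2)² = π(1.7000e-04 m)² = 9.079e-08 m²
R_1 = (1.63×10^-8)(526)/(9.079e-08) = 94.43 Ω
Seg 2: A = πr² = π(2.9900e-04 m)² = 2.809e-07 m²
R_2 = (2.62×10^-8)(595)/(2.809e-07) = 55.5 Ω
Seg 3: A = π(0.127/2 mm)² = π(6.3500e-05 m)² = 1.267e-08 m²
R_3 = (2.62×10^-8)(211)/(1.267e-08) = 436.4 Ω
R_total = R_1 + R_2 + R_3 = 586 Ω

586 Ω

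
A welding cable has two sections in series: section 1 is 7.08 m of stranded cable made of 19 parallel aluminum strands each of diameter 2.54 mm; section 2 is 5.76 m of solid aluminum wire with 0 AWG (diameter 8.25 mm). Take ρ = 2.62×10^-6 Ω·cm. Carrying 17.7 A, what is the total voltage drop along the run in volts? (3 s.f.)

ρ = 2.62×10^-6 Ω·cm = 2.62×10^-8 Ω·m
Section 1: A_strand = π(1.2700e-03)² = 5.067e-06 m²; R₁ = ρL/(N·A_s) = (2.62×10^-8)(7.08)/(19×5.067e-06) = 0.001927 Ω
Section 2: A = π(8.25/2 mm)² = π(4.1250e-03 m)² = 5.346e-05 m²
R₂ = (2.62×10^-8)(5.76)/(5.346e-05) = 0.002823 Ω
R = R₁ + R₂ = 0.00475 Ω
V = IR = 17.7 × 0.00475 = 0.0841 V

0.0841 V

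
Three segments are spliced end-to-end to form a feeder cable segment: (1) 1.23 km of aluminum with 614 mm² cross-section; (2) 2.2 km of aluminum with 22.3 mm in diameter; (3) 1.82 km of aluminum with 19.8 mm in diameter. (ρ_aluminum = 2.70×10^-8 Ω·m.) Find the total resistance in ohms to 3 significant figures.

0.366 Ω

Seg 1: A = 614 mm² = 6.140e-04 m²
R_1 = (2.70×10^-8)(1230)/(6.140e-04) = 0.05409 Ω
Seg 2: A = π(d/2)² = π(1.1150e-02 m)² = 3.906e-04 m²
R_2 = (2.70×10^-8)(2200)/(3.906e-04) = 0.1521 Ω
Seg 3: A = π(d/2)² = π(9.9000e-03 m)² = 3.079e-04 m²
R_3 = (2.70×10^-8)(1820)/(3.079e-04) = 0.1596 Ω
R_total = R_1 + R_2 + R_3 = 0.366 Ω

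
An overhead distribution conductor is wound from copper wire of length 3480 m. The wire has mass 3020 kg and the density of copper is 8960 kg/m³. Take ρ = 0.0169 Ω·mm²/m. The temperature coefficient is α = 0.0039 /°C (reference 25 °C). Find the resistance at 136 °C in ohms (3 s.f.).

0.870 Ω

ρ = 0.0169 Ω·mm²/m = 1.69×10^-8 Ω·m
A = m/(density·L) = 3020/(8960×3480) = 9.6854e-05 m²
R = ρL/A = (1.69×10^-8)(3480)/(9.6854e-05) = 0.6072 Ω
R(136 °C) = 0.6072 × (1 + 0.0039×111) = 0.870 Ω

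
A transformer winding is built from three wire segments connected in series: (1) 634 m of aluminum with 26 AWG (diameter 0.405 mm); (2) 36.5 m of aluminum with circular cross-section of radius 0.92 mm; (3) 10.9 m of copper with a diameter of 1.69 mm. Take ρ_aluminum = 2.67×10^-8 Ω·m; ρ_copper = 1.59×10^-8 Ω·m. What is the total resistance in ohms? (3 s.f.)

132 Ω

Seg 1: A = π(0.405/2 mm)² = π(2.0250e-04 m)² = 1.288e-07 m²
R_1 = (2.67×10^-8)(634)/(1.288e-07) = 131.4 Ω
Seg 2: A = πr² = π(9.2000e-04 m)² = 2.659e-06 m²
R_2 = (2.67×10^-8)(36.5)/(2.659e-06) = 0.3665 Ω
Seg 3: A = π(d/2)² = π(8.4500e-04 m)² = 2.243e-06 m²
R_3 = (1.59×10^-8)(10.9)/(2.243e-06) = 0.07726 Ω
R_total = R_1 + R_2 + R_3 = 132 Ω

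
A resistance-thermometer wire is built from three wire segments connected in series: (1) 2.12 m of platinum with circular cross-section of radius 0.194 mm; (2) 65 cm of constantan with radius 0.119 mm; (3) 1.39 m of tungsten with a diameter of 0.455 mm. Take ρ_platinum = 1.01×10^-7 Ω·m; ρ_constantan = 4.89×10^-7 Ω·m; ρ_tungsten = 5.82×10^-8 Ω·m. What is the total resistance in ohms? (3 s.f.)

9.45 Ω

Seg 1: A = πr² = π(1.9400e-04 m)² = 1.182e-07 m²
R_1 = (1.01×10^-7)(2.12)/(1.182e-07) = 1.811 Ω
Seg 2: A = πr² = π(1.1900e-04 m)² = 4.449e-08 m²
R_2 = (4.89×10^-7)(0.65)/(4.449e-08) = 7.145 Ω
Seg 3: A = π(d/2)² = π(2.2750e-04 m)² = 1.626e-07 m²
R_3 = (5.82×10^-8)(1.39)/(1.626e-07) = 0.4975 Ω
R_total = R_1 + R_2 + R_3 = 9.45 Ω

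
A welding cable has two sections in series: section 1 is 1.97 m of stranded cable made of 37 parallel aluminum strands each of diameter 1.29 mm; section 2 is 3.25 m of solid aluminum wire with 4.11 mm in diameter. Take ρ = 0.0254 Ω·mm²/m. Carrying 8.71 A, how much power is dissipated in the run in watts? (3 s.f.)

ρ = 0.0254 Ω·mm²/m = 2.54×10^-8 Ω·m
Section 1: A_strand = π(6.4500e-04)² = 1.307e-06 m²; R₁ = ρL/(N·A_s) = (2.54×10^-8)(1.97)/(37×1.307e-06) = 0.001035 Ω
Section 2: A = π(d/2)² = π(2.0550e-03 m)² = 1.327e-05 m²
R₂ = (2.54×10^-8)(3.25)/(1.327e-05) = 0.006222 Ω
R = R₁ + R₂ = 0.007257 Ω
P = I²R = (8.71)² × 0.007257 = 0.551 W

0.551 W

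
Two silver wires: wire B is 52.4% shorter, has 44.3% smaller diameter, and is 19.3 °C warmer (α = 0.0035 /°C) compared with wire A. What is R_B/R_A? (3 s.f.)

R ∝ ρL/d² with ρ ∝ (1+αΔT), so R_B/R_A = (1 − 52.4/100) × (1 − 44.3/100)⁻² × (1 + 0.0035×19.3)
= 0.476 × 3.223 × 1.067 = 1.64

1.64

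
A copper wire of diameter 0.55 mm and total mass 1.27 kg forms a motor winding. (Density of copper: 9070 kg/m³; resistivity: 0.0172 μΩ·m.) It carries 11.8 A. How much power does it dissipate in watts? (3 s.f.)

5940 W

ρ = 0.0172 μΩ·m = 1.72×10^-8 Ω·m
A = π(d/2)² = π(2.7500e-04 m)² = 2.3758e-07 m²
L = m/(density·A) = 1.27/(9070×2.3758e-07) = 589.4 m
R = ρL/A = (1.72×10^-8)(589.4)/(2.3758e-07) = 42.67 Ω
P = I²R = (11.8)² × 42.67 = 5940 W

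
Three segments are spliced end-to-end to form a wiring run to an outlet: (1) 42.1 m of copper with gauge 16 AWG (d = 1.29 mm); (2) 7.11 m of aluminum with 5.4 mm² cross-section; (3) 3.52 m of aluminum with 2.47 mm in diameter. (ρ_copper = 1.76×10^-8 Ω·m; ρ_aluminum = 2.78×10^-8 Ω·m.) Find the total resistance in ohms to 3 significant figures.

Seg 1: A = π(1.29/2 mm)² = π(6.4500e-04 m)² = 1.307e-06 m²
R_1 = (1.76×10^-8)(42.1)/(1.307e-06) = 0.5669 Ω
Seg 2: A = 5.4 mm² = 5.400e-06 m²
R_2 = (2.78×10^-8)(7.11)/(5.400e-06) = 0.0366 Ω
Seg 3: A = π(d/2)² = π(1.2350e-03 m)² = 4.792e-06 m²
R_3 = (2.78×10^-8)(3.52)/(4.792e-06) = 0.02042 Ω
R_total = R_1 + R_2 + R_3 = 0.624 Ω

0.624 Ω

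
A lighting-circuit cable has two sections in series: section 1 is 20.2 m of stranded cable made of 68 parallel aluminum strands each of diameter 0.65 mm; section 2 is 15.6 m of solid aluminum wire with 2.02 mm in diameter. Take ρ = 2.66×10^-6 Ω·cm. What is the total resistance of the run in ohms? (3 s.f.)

ρ = 2.66×10^-6 Ω·cm = 2.66×10^-8 Ω·m
Section 1: A_strand = π(3.2500e-04)² = 3.318e-07 m²; R₁ = ρL/(N·A_s) = (2.66×10^-8)(20.2)/(68×3.318e-07) = 0.02381 Ω
Section 2: A = π(d/2)² = π(1.0100e-03 m)² = 3.205e-06 m²
R₂ = (2.66×10^-8)(15.6)/(3.205e-06) = 0.1295 Ω
R = R₁ + R₂ = 0.153 Ω

0.153 Ω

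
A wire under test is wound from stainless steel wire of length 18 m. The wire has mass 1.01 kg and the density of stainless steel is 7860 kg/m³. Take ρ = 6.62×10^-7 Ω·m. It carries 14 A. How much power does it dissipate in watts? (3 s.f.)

A = m/(density·L) = 1.01/(7860×18) = 7.1388e-06 m²
R = ρL/A = (6.62×10^-7)(18)/(7.1388e-06) = 1.669 Ω
P = I²R = (14)² × 1.669 = 327 W

327 W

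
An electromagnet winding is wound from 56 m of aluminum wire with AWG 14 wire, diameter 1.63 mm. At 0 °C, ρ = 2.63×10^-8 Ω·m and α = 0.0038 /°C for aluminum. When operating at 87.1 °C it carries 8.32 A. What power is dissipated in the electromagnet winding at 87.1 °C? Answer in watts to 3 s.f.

A = π(1.63/2 mm)² = π(8.1500e-04 m)² = 2.087e-06 m²
R₍0₎ = ρL/A = (2.63×10^-8)(56)/(2.087e-06) = 0.7058 Ω
R₍87.1₎ = R₍0₎(1 + αΔT) = 0.7058 × (1 + 0.0038×87.1) = 0.9394 Ω
P = I²R = (8.32)² × 0.9394 = 65.0 W

65.0 W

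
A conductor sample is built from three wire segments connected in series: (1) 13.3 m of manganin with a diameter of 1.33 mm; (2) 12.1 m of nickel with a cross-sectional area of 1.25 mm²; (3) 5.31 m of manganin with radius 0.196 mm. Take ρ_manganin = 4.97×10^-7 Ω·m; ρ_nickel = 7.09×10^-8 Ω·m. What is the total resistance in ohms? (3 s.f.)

27.3 Ω

Seg 1: A = π(d/2)² = π(6.6500e-04 m)² = 1.389e-06 m²
R_1 = (4.97×10^-7)(13.3)/(1.389e-06) = 4.758 Ω
Seg 2: A = 1.25 mm² = 1.250e-06 m²
R_2 = (7.09×10^-8)(12.1)/(1.250e-06) = 0.6863 Ω
Seg 3: A = πr² = π(1.9600e-04 m)² = 1.207e-07 m²
R_3 = (4.97×10^-7)(5.31)/(1.207e-07) = 21.87 Ω
R_total = R_1 + R_2 + R_3 = 27.3 Ω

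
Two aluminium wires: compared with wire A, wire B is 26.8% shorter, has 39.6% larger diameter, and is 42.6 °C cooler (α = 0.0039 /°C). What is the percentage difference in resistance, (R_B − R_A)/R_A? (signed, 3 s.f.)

R ∝ ρL/d² with ρ ∝ (1+αΔT), so R_B/R_A = (1 − 26.8/100) × (1 + 39.6/100)⁻² × (1 − 0.0039×42.6)
= 0.732 × 0.5131 × 0.8339 = 0.3132
(R_B − R_A)/R_A = 0.3132 − 1 = -68.7%

-68.7%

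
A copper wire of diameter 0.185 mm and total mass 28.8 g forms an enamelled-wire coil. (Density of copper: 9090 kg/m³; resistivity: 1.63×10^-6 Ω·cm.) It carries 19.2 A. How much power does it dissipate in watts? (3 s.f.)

26300 W

ρ = 1.63×10^-6 Ω·cm = 1.63×10^-8 Ω·m
A = π(d/2)² = π(9.2500e-05 m)² = 2.6880e-08 m²
L = m/(density·A) = 0.0288/(9090×2.6880e-08) = 117.9 m
R = ρL/A = (1.63×10^-8)(117.9)/(2.6880e-08) = 71.47 Ω
P = I²R = (19.2)² × 71.47 = 26300 W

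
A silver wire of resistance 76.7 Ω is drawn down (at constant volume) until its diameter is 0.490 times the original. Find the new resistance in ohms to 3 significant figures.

Volume constant ⇒ L' = L/r² with r = 0.49. R' = ρL'/A' = ρ(L/r²)/(πr²d₀²/4) = R/r⁴.
R' = 17.35 × 76.7 = 1330 Ω

1330 Ω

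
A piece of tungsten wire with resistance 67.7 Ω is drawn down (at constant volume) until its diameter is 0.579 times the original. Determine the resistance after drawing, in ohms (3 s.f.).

Volume constant ⇒ L' = L/r² with r = 0.579. R' = ρL'/A' = ρ(L/r²)/(πr²d₀²/4) = R/r⁴.
R' = 8.898 × 67.7 = 602 Ω

602 Ω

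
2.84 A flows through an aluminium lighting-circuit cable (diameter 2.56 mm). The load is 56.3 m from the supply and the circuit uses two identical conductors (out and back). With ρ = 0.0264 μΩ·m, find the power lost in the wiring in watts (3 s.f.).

ρ = 0.0264 μΩ·m = 2.64×10^-8 Ω·m
A = π(d/2)² = π(1.2800e-03 m)² = 5.147e-06 m²
Total conductor length (both ways) L = 2 × 56.3 = 112.6 m
R = ρL/A = (2.64×10^-8)(112.6)/(5.147e-06) = 0.5775 Ω
P = I²R = (2.84)² × 0.5775 = 4.66 W

4.66 W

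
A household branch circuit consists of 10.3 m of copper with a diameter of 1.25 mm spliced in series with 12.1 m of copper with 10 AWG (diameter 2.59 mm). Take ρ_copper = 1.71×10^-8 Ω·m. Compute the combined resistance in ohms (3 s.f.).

Segment 1: A = π(d/2)² = π(6.2500e-04 m)² = 1.227e-06 m²
R₁ = ρL/A = (1.71×10^-8)(10.3)/(1.227e-06) = 0.1435 Ω
Segment 2: A = π(2.59/2 mm)² = π(1.2950e-03 m)² = 5.269e-06 m²
R₂ = (1.71×10^-8)(12.1)/(5.269e-06) = 0.03927 Ω
R = R₁ + R₂ = 0.183 Ω

0.183 Ω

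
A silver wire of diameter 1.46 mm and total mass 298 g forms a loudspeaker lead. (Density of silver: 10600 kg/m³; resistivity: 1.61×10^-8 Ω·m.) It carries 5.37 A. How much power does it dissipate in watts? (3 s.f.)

4.66 W

A = π(d/2)² = π(7.3000e-04 m)² = 1.6742e-06 m²
L = m/(density·A) = 0.298/(10600×1.6742e-06) = 16.79 m
R = ρL/A = (1.61×10^-8)(16.79)/(1.6742e-06) = 0.1615 Ω
P = I²R = (5.37)² × 0.1615 = 4.66 W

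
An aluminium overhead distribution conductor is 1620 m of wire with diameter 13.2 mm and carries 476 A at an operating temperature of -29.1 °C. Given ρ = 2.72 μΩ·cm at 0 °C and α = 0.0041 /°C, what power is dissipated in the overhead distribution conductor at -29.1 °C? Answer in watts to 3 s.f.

ρ = 2.72 μΩ·cm = 2.72×10^-8 Ω·m
A = π(d/2)² = π(6.6000e-03 m)² = 1.368e-04 m²
R₍0₎ = ρL/A = (2.72×10^-8)(1620)/(1.368e-04) = 0.322 Ω
R₍-29.1₎ = R₍0₎(1 + αΔT) = 0.322 × (1 + 0.0041×-29.1) = 0.2836 Ω
P = I²R = (476)² × 0.2836 = 64300 W

64300 W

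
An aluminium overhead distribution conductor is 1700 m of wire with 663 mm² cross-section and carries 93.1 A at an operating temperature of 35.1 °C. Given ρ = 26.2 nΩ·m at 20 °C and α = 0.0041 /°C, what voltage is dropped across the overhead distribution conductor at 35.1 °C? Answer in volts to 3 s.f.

ρ = 26.2 nΩ·m = 2.62×10^-8 Ω·m
A = 663 mm² = 6.630e-04 m²
R₍20₎ = ρL/A = (2.62×10^-8)(1700)/(6.630e-04) = 0.06718 Ω
R₍35.1₎ = R₍20₎(1 + αΔT) = 0.06718 × (1 + 0.0041×15.1) = 0.07134 Ω
V = IR = 93.1 × 0.07134 = 6.64 V

6.64 V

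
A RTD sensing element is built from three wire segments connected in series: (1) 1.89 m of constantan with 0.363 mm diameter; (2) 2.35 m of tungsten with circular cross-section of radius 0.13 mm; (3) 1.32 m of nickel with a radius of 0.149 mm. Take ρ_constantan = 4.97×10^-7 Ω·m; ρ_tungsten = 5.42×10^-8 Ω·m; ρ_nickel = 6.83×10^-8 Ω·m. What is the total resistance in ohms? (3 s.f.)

12.8 Ω

Seg 1: A = π(d/2)² = π(1.8150e-04 m)² = 1.035e-07 m²
R_1 = (4.97×10^-7)(1.89)/(1.035e-07) = 9.076 Ω
Seg 2: A = πr² = π(1.3000e-04 m)² = 5.309e-08 m²
R_2 = (5.42×10^-8)(2.35)/(5.309e-08) = 2.399 Ω
Seg 3: A = πr² = π(1.4900e-04 m)² = 6.975e-08 m²
R_3 = (6.83×10^-8)(1.32)/(6.975e-08) = 1.293 Ω
R_total = R_1 + R_2 + R_3 = 12.8 Ω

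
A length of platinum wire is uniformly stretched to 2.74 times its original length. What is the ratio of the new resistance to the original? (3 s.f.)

7.51

Volume constant ⇒ A' = A/k with k = 2.74. R' = ρ(kL)/(A/k) = k²R.
Factor = 7.51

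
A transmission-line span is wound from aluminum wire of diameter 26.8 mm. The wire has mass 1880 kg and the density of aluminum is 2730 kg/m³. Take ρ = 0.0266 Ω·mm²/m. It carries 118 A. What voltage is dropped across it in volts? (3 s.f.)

ρ = 0.0266 Ω·mm²/m = 2.66×10^-8 Ω·m
A = π(d/2)² = π(1.3400e-02 m)² = 5.6410e-04 m²
L = m/(density·A) = 1880/(2730×5.6410e-04) = 1221 m
R = ρL/A = (2.66×10^-8)(1221)/(5.6410e-04) = 0.05756 Ω
V = IR = 118 × 0.05756 = 6.79 V

6.79 V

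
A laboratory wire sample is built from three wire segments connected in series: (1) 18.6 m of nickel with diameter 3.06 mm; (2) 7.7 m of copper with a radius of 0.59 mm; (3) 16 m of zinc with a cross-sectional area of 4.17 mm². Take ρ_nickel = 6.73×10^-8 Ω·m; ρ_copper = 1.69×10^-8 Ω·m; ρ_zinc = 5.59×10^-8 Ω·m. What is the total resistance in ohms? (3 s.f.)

0.504 Ω

Seg 1: A = π(d/2)² = π(1.5300e-03 m)² = 7.354e-06 m²
R_1 = (6.73×10^-8)(18.6)/(7.354e-06) = 0.1702 Ω
Seg 2: A = πr² = π(5.9000e-04 m)² = 1.094e-06 m²
R_2 = (1.69×10^-8)(7.7)/(1.094e-06) = 0.119 Ω
Seg 3: A = 4.17 mm² = 4.170e-06 m²
R_3 = (5.59×10^-8)(16)/(4.170e-06) = 0.2145 Ω
R_total = R_1 + R_2 + R_3 = 0.504 Ω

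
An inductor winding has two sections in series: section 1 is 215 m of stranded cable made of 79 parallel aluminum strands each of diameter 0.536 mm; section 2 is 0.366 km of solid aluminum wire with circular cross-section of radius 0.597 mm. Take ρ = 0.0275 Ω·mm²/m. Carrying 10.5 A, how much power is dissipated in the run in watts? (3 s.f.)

ρ = 0.0275 Ω·mm²/m = 2.75×10^-8 Ω·m
Section 1: A_strand = π(2.6800e-04)² = 2.256e-07 m²; R₁ = ρL/(N·A_s) = (2.75×10^-8)(215)/(79×2.256e-07) = 0.3317 Ω
Section 2: A = πr² = π(5.9700e-04 m)² = 1.120e-06 m²
R₂ = (2.75×10^-8)(366)/(1.120e-06) = 8.989 Ω
R = R₁ + R₂ = 9.321 Ω
P = I²R = (10.5)² × 9.321 = 1030 W

1030 W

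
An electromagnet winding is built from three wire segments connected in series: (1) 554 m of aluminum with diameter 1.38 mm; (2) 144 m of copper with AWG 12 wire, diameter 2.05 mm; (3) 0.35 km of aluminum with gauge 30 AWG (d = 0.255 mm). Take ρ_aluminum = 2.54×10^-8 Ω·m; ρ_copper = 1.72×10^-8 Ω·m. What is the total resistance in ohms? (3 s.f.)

Seg 1: A = π(d/2)² = π(6.9000e-04 m)² = 1.496e-06 m²
R_1 = (2.54×10^-8)(554)/(1.496e-06) = 9.408 Ω
Seg 2: A = π(2.05/2 mm)² = π(1.0250e-03 m)² = 3.301e-06 m²
R_2 = (1.72×10^-8)(144)/(3.301e-06) = 0.7504 Ω
Seg 3: A = π(0.255/2 mm)² = π(1.2750e-04 m)² = 5.107e-08 m²
R_3 = (2.54×10^-8)(350)/(5.107e-08) = 174.1 Ω
R_total = R_1 + R_2 + R_3 = 184 Ω

184 Ω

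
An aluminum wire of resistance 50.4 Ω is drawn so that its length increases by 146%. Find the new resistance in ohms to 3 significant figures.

k = 1 + 146/100 = 2.46; volume constant ⇒ A' = A/k, so R' = k²R.
R' = 6.052 × 50.4 = 305 Ω

305 Ω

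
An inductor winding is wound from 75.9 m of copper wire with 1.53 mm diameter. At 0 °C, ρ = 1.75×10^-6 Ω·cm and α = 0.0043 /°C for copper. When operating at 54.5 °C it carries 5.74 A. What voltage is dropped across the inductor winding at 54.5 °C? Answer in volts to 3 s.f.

ρ = 1.75×10^-6 Ω·cm = 1.75×10^-8 Ω·m
A = π(d/2)² = π(7.6500e-04 m)² = 1.839e-06 m²
R₍0₎ = ρL/A = (1.75×10^-8)(75.9)/(1.839e-06) = 0.7224 Ω
R₍54.5₎ = R₍0₎(1 + αΔT) = 0.7224 × (1 + 0.0043×54.5) = 0.8918 Ω
V = IR = 5.74 × 0.8918 = 5.12 V

5.12 V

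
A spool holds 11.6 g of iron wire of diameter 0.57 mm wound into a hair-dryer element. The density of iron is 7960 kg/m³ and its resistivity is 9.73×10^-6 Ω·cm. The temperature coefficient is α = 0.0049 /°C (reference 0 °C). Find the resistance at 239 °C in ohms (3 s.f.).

ρ = 9.73×10^-6 Ω·cm = 9.73×10^-8 Ω·m
A = π(d/2)² = π(2.8500e-04 m)² = 2.5518e-07 m²
L = m/(density·A) = 0.0116/(7960×2.5518e-07) = 5.711 m
R = ρL/A = (9.73×10^-8)(5.711)/(2.5518e-07) = 2.178 Ω
R(239 °C) = 2.178 × (1 + 0.0049×239) = 4.73 Ω

4.73 Ω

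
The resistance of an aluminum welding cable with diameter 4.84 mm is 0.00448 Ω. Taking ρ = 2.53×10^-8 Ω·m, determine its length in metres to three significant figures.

A = π(d/2)² = π(2.4200e-03 m)² = 1.840e-05 m²
L = RA/ρ = (0.00448)(1.840e-05)/(2.53×10^-8) = 3.26 m

3.26 m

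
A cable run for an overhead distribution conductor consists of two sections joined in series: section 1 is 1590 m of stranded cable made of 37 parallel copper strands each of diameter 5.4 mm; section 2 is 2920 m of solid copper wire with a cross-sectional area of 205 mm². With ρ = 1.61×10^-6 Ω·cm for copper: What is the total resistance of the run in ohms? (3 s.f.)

0.260 Ω

ρ = 1.61×10^-6 Ω·cm = 1.61×10^-8 Ω·m
Section 1: A_strand = π(2.7000e-03)² = 2.290e-05 m²; R₁ = ρL/(N·A_s) = (1.61×10^-8)(1590)/(37×2.290e-05) = 0.03021 Ω
Section 2: A = 205 mm² = 2.050e-04 m²
R₂ = (1.61×10^-8)(2920)/(2.050e-04) = 0.2293 Ω
R = R₁ + R₂ = 0.260 Ω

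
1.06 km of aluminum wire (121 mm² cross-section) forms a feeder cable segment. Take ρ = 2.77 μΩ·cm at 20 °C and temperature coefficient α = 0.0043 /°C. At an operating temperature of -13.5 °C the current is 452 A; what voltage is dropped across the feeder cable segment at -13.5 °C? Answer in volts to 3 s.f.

93.9 V

ρ = 2.77 μΩ·cm = 2.77×10^-8 Ω·m
A = 121 mm² = 1.210e-04 m²
R₍20₎ = ρL/A = (2.77×10^-8)(1060)/(1.210e-04) = 0.2427 Ω
R₍-13.5₎ = R₍20₎(1 + αΔT) = 0.2427 × (1 + 0.0043×-33.5) = 0.2077 Ω
V = IR = 452 × 0.2077 = 93.9 V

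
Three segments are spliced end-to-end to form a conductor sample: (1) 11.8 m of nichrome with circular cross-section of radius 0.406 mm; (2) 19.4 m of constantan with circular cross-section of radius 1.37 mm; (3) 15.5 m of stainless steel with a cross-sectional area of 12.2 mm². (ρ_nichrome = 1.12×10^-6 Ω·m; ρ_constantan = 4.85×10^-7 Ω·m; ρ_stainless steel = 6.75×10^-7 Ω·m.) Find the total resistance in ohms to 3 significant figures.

Seg 1: A = πr² = π(4.0600e-04 m)² = 5.178e-07 m²
R_1 = (1.12×10^-6)(11.8)/(5.178e-07) = 25.52 Ω
Seg 2: A = πr² = π(1.3700e-03 m)² = 5.896e-06 m²
R_2 = (4.85×10^-7)(19.4)/(5.896e-06) = 1.596 Ω
Seg 3: A = 12.2 mm² = 1.220e-05 m²
R_3 = (6.75×10^-7)(15.5)/(1.220e-05) = 0.8576 Ω
R_total = R_1 + R_2 + R_3 = 28.0 Ω

28.0 Ω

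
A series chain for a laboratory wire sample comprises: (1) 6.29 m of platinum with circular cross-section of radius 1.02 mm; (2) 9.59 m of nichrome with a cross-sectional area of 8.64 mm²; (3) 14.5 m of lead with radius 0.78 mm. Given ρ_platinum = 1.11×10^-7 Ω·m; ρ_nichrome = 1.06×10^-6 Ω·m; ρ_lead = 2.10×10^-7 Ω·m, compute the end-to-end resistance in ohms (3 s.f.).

2.98 Ω

Seg 1: A = πr² = π(1.0200e-03 m)² = 3.269e-06 m²
R_1 = (1.11×10^-7)(6.29)/(3.269e-06) = 0.2136 Ω
Seg 2: A = 8.64 mm² = 8.640e-06 m²
R_2 = (1.06×10^-6)(9.59)/(8.640e-06) = 1.177 Ω
Seg 3: A = πr² = π(7.8000e-04 m)² = 1.911e-06 m²
R_3 = (2.10×10^-7)(14.5)/(1.911e-06) = 1.593 Ω
R_total = R_1 + R_2 + R_3 = 2.98 Ω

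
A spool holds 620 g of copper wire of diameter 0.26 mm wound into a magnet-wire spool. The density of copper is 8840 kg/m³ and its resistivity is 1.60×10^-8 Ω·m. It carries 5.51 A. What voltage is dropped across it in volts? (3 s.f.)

A = π(d/2)² = π(1.3000e-04 m)² = 5.3093e-08 m²
L = m/(density·A) = 0.62/(8840×5.3093e-08) = 1321 m
R = ρL/A = (1.60×10^-8)(1321)/(5.3093e-08) = 398.1 Ω
V = IR = 5.51 × 398.1 = 2190 V

2190 V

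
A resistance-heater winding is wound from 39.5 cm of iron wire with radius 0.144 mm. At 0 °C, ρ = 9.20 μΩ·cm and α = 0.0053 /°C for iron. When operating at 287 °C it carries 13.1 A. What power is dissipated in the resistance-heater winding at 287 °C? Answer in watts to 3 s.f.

ρ = 9.20 μΩ·cm = 9.20×10^-8 Ω·m
A = πr² = π(1.4400e-04 m)² = 6.514e-08 m²
R₍0₎ = ρL/A = (9.20×10^-8)(0.395)/(6.514e-08) = 0.5578 Ω
R₍287₎ = R₍0₎(1 + αΔT) = 0.5578 × (1 + 0.0053×287) = 1.406 Ω
P = I²R = (13.1)² × 1.406 = 241 W

241 W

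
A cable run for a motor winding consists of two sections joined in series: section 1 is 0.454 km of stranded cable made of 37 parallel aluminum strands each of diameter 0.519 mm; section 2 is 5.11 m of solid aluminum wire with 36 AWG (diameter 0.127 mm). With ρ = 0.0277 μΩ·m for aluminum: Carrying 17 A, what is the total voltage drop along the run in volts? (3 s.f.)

217 V

ρ = 0.0277 μΩ·m = 2.77×10^-8 Ω·m
Section 1: A_strand = π(2.5950e-04)² = 2.116e-07 m²; R₁ = ρL/(N·A_s) = (2.77×10^-8)(454)/(37×2.116e-07) = 1.607 Ω
Section 2: A = π(0.127/2 mm)² = π(6.3500e-05 m)² = 1.267e-08 m²
R₂ = (2.77×10^-8)(5.11)/(1.267e-08) = 11.17 Ω
R = R₁ + R₂ = 12.78 Ω
V = IR = 17 × 12.78 = 217 V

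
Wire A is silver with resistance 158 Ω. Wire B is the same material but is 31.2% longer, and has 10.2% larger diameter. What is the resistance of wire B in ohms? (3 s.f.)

171 Ω

R ∝ L/d², so R_B/R_A = (1 + 31.2/100) × (1 + 10.2/100)⁻²
= 1.312 × 0.8235 = 1.08
R_B = 1.08 × 158 = 171 Ω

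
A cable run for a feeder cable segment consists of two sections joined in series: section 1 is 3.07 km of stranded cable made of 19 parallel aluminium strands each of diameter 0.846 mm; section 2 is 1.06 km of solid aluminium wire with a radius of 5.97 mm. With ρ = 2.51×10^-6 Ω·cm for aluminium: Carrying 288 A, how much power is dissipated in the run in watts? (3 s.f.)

ρ = 2.51×10^-6 Ω·cm = 2.51×10^-8 Ω·m
Section 1: A_strand = π(4.2300e-04)² = 5.621e-07 m²; R₁ = ρL/(N·A_s) = (2.51×10^-8)(3070)/(19×5.621e-07) = 7.215 Ω
Section 2: A = πr² = π(5.9700e-03 m)² = 1.120e-04 m²
R₂ = (2.51×10^-8)(1060)/(1.120e-04) = 0.2376 Ω
R = R₁ + R₂ = 7.452 Ω
P = I²R = (288)² × 7.452 = 6.18×10^5 W

6.18×10^5 W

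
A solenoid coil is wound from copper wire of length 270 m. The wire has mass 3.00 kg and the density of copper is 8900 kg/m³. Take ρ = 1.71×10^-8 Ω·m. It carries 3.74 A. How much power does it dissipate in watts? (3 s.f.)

A = m/(density·L) = 3/(8900×270) = 1.2484e-06 m²
R = ρL/A = (1.71×10^-8)(270)/(1.2484e-06) = 3.698 Ω
P = I²R = (3.74)² × 3.698 = 51.7 W

51.7 W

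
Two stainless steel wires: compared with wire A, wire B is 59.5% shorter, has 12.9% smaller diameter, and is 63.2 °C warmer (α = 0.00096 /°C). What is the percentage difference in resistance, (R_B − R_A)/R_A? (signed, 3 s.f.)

R ∝ ρL/d² with ρ ∝ (1+αΔT), so R_B/R_A = (1 − 59.5/100) × (1 − 12.9/100)⁻² × (1 + 0.00096×63.2)
= 0.405 × 1.318 × 1.061 = 0.5662
(R_B − R_A)/R_A = 0.5662 − 1 = -43.4%

-43.4%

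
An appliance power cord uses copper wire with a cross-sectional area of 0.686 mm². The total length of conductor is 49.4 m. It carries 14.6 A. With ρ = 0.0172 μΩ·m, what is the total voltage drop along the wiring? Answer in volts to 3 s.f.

18.1 V

ρ = 0.0172 μΩ·m = 1.72×10^-8 Ω·m
A = 0.686 mm² = 6.860e-07 m²
R = ρL/A = (1.72×10^-8)(49.4)/(6.860e-07) = 1.239 Ω
V = IR = 14.6 × 1.239 = 18.1 V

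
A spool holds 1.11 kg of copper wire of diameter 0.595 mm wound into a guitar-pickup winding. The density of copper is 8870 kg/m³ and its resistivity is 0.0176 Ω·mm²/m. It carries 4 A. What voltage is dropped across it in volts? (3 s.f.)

114 V

ρ = 0.0176 Ω·mm²/m = 1.76×10^-8 Ω·m
A = π(d/2)² = π(2.9750e-04 m)² = 2.7805e-07 m²
L = m/(density·A) = 1.11/(8870×2.7805e-07) = 450.1 m
R = ρL/A = (1.76×10^-8)(450.1)/(2.7805e-07) = 28.49 Ω
V = IR = 4 × 28.49 = 114 V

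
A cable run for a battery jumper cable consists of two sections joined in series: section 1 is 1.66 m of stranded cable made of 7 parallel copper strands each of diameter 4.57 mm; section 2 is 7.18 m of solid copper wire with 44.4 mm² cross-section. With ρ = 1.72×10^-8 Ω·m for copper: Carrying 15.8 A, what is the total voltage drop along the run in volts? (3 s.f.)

0.0479 V

Section 1: A_strand = π(2.2850e-03)² = 1.640e-05 m²; R₁ = ρL/(N·A_s) = (1.72×10^-8)(1.66)/(7×1.640e-05) = 2.487×10^-4 Ω
Section 2: A = 44.4 mm² = 4.440e-05 m²
R₂ = (1.72×10^-8)(7.18)/(4.440e-05) = 0.002781 Ω
R = R₁ + R₂ = 0.00303 Ω
V = IR = 15.8 × 0.00303 = 0.0479 V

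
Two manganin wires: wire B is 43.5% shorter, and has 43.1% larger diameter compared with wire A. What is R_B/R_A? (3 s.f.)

R ∝ L/d², so R_B/R_A = (1 − 43.5/100) × (1 + 43.1/100)⁻²
= 0.565 × 0.4883 = 0.276

0.276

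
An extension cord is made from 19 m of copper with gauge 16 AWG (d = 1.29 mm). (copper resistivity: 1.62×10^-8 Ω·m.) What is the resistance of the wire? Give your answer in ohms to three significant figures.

0.236 Ω

A = π(1.29/2 mm)² = π(6.4500e-04 m)² = 1.307e-06 m²
R = ρL/A = (1.62×10^-8)(19 m)/(1.307e-06 m²) = 0.236 Ω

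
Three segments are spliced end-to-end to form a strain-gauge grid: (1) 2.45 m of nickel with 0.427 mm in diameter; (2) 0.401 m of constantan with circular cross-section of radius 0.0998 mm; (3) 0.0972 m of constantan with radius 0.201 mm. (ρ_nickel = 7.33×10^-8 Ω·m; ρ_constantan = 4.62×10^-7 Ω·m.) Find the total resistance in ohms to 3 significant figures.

7.53 Ω

Seg 1: A = π(d/2)² = π(2.1350e-04 m)² = 1.432e-07 m²
R_1 = (7.33×10^-8)(2.45)/(1.432e-07) = 1.254 Ω
Seg 2: A = πr² = π(9.9800e-05 m)² = 3.129e-08 m²
R_2 = (4.62×10^-7)(0.401)/(3.129e-08) = 5.921 Ω
Seg 3: A = πr² = π(2.0100e-04 m)² = 1.269e-07 m²
R_3 = (4.62×10^-7)(0.0972)/(1.269e-07) = 0.3538 Ω
R_total = R_1 + R_2 + R_3 = 7.53 Ω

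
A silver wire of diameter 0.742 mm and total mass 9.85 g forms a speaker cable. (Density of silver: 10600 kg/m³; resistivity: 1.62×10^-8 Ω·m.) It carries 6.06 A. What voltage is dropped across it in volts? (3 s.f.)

A = π(d/2)² = π(3.7100e-04 m)² = 4.3241e-07 m²
L = m/(density·A) = 0.00985/(10600×4.3241e-07) = 2.149 m
R = ρL/A = (1.62×10^-8)(2.149)/(4.3241e-07) = 0.08051 Ω
V = IR = 6.06 × 0.08051 = 0.488 V

0.488 V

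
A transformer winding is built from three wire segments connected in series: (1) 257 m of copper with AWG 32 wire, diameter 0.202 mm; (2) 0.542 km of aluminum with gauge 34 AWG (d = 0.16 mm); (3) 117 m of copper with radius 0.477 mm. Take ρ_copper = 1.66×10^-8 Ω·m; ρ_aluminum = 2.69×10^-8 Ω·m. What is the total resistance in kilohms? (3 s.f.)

0.861 kΩ

Seg 1: A = π(0.202/2 mm)² = π(1.0100e-04 m)² = 3.205e-08 m²
R_1 = (1.66×10^-8)(257)/(3.205e-08) = 133.1 Ω
Seg 2: A = π(0.16/2 mm)² = π(8.0000e-05 m)² = 2.011e-08 m²
R_2 = (2.69×10^-8)(542)/(2.011e-08) = 725.1 Ω
Seg 3: A = πr² = π(4.7700e-04 m)² = 7.148e-07 m²
R_3 = (1.66×10^-8)(117)/(7.148e-07) = 2.717 Ω
R_total = R_1 + R_2 + R_3 = 0.861 kΩ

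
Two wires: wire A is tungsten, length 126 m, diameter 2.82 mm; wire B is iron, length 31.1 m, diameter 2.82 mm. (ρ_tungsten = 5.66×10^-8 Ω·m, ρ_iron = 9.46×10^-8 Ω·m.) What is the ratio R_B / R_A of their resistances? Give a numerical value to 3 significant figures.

R ∝ ρL/d², so R_B/R_A = (ρ_B/ρ_A) × (L_B/L_A)
= (9.46×10^-8/5.66×10^-8) × (31.1/126) = 0.413

0.413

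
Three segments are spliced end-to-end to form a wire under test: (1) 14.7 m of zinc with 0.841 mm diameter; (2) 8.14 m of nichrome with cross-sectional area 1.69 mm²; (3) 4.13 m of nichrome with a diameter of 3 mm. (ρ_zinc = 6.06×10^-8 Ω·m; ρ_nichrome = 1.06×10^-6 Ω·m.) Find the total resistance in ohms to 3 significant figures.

7.33 Ω

Seg 1: A = π(d/2)² = π(4.2050e-04 m)² = 5.555e-07 m²
R_1 = (6.06×10^-8)(14.7)/(5.555e-07) = 1.604 Ω
Seg 2: A = 1.69 mm² = 1.690e-06 m²
R_2 = (1.06×10^-6)(8.14)/(1.690e-06) = 5.106 Ω
Seg 3: A = π(d/2)² = π(1.5000e-03 m)² = 7.069e-06 m²
R_3 = (1.06×10^-6)(4.13)/(7.069e-06) = 0.6193 Ω
R_total = R_1 + R_2 + R_3 = 7.33 Ω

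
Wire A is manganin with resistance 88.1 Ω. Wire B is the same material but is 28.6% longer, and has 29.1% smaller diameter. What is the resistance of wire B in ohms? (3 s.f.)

225 Ω

R ∝ L/d², so R_B/R_A = (1 + 28.6/100) × (1 − 29.1/100)⁻²
= 1.286 × 1.989 = 2.558
R_B = 2.558 × 88.1 = 225 Ω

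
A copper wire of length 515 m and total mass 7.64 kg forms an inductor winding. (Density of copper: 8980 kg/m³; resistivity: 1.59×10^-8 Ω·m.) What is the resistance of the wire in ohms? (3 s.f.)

4.96 Ω

A = m/(density·L) = 7.64/(8980×515) = 1.6520e-06 m²
R = ρL/A = (1.59×10^-8)(515)/(1.6520e-06) = 4.96 Ω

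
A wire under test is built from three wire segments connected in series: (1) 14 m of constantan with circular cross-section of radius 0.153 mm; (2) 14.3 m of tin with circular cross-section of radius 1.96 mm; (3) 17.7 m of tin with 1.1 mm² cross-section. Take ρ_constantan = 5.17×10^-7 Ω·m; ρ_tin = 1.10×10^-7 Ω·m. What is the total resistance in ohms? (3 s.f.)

Seg 1: A = πr² = π(1.5300e-04 m)² = 7.354e-08 m²
R_1 = (5.17×10^-7)(14)/(7.354e-08) = 98.42 Ω
Seg 2: A = πr² = π(1.9600e-03 m)² = 1.207e-05 m²
R_2 = (1.10×10^-7)(14.3)/(1.207e-05) = 0.1303 Ω
Seg 3: A = 1.1 mm² = 1.100e-06 m²
R_3 = (1.10×10^-7)(17.7)/(1.100e-06) = 1.77 Ω
R_total = R_1 + R_2 + R_3 = 100 Ω

100 Ω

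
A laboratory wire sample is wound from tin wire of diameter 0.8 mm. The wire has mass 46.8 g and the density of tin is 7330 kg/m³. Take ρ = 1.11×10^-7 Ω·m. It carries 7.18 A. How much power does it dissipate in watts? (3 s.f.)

145 W

A = π(d/2)² = π(4.0000e-04 m)² = 5.0265e-07 m²
L = m/(density·A) = 0.0468/(7330×5.0265e-07) = 12.7 m
R = ρL/A = (1.11×10^-7)(12.7)/(5.0265e-07) = 2.805 Ω
P = I²R = (7.18)² × 2.805 = 145 W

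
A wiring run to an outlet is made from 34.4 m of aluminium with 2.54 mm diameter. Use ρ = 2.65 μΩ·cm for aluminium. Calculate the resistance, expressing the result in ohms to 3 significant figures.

ρ = 2.65 μΩ·cm = 2.65×10^-8 Ω·m
A = π(d/2)² = π(1.2700e-03 m)² = 5.067e-06 m²
R = ρL/A = (2.65×10^-8)(34.4 m)/(5.067e-06 m²) = 0.180 Ω

0.180 Ω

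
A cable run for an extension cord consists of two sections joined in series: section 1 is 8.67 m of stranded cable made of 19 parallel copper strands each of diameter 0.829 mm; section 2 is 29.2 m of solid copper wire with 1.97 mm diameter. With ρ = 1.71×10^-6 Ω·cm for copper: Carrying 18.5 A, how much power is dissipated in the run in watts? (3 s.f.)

61.0 W

ρ = 1.71×10^-6 Ω·cm = 1.71×10^-8 Ω·m
Section 1: A_strand = π(4.1450e-04)² = 5.398e-07 m²; R₁ = ρL/(N·A_s) = (1.71×10^-8)(8.67)/(19×5.398e-07) = 0.01446 Ω
Section 2: A = π(d/2)² = π(9.8500e-04 m)² = 3.048e-06 m²
R₂ = (1.71×10^-8)(29.2)/(3.048e-06) = 0.1638 Ω
R = R₁ + R₂ = 0.1783 Ω
P = I²R = (18.5)² × 0.1783 = 61.0 W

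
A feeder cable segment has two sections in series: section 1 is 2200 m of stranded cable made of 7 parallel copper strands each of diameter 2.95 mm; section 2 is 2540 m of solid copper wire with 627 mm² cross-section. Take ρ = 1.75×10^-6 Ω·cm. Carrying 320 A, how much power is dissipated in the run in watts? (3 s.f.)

ρ = 1.75×10^-6 Ω·cm = 1.75×10^-8 Ω·m
Section 1: A_strand = π(1.4750e-03)² = 6.835e-06 m²; R₁ = ρL/(N·A_s) = (1.75×10^-8)(2200)/(7×6.835e-06) = 0.8047 Ω
Section 2: A = 627 mm² = 6.270e-04 m²
R₂ = (1.75×10^-8)(2540)/(6.270e-04) = 0.07089 Ω
R = R₁ + R₂ = 0.8756 Ω
P = I²R = (320)² × 0.8756 = 89700 W

89700 W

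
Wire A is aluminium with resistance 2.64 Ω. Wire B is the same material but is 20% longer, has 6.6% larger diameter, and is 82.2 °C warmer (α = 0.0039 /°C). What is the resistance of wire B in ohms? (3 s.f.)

R ∝ ρL/d² with ρ ∝ (1+αΔT), so R_B/R_A = (1 + 20/100) × (1 + 6.6/100)⁻² × (1 + 0.0039×82.2)
= 1.2 × 0.88 × 1.321 = 1.395
R_B = 1.395 × 2.64 = 3.68 Ω

3.68 Ω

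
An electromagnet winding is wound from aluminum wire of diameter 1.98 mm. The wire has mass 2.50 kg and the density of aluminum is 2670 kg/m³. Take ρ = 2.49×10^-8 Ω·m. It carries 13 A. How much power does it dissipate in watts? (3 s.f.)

A = π(d/2)² = π(9.9000e-04 m)² = 3.0791e-06 m²
L = m/(density·A) = 2.5/(2670×3.0791e-06) = 304.1 m
R = ρL/A = (2.49×10^-8)(304.1)/(3.0791e-06) = 2.459 Ω
P = I²R = (13)² × 2.459 = 416 W

416 W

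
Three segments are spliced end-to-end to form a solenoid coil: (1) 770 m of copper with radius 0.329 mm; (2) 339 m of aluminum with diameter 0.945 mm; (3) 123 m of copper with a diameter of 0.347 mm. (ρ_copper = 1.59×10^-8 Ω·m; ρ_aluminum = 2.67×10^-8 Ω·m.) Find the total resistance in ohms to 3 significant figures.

Seg 1: A = πr² = π(3.2900e-04 m)² = 3.400e-07 m²
R_1 = (1.59×10^-8)(770)/(3.400e-07) = 36 Ω
Seg 2: A = π(d/2)² = π(4.7250e-04 m)² = 7.014e-07 m²
R_2 = (2.67×10^-8)(339)/(7.014e-07) = 12.9 Ω
Seg 3: A = π(d/2)² = π(1.7350e-04 m)² = 9.457e-08 m²
R_3 = (1.59×10^-8)(123)/(9.457e-08) = 20.68 Ω
R_total = R_1 + R_2 + R_3 = 69.6 Ω

69.6 Ω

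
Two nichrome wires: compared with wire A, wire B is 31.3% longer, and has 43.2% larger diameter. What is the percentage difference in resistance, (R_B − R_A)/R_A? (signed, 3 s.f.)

-36.0%

R ∝ L/d², so R_B/R_A = (1 + 31.3/100) × (1 + 43.2/100)⁻²
= 1.313 × 0.4877 = 0.6403
(R_B − R_A)/R_A = 0.6403 − 1 = -36.0%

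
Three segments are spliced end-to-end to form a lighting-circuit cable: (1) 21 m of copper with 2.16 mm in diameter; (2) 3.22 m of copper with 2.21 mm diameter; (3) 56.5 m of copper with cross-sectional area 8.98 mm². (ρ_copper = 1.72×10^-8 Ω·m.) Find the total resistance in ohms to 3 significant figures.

0.221 Ω

Seg 1: A = π(d/2)² = π(1.0800e-03 m)² = 3.664e-06 m²
R_1 = (1.72×10^-8)(21)/(3.664e-06) = 0.09857 Ω
Seg 2: A = π(d/2)² = π(1.1050e-03 m)² = 3.836e-06 m²
R_2 = (1.72×10^-8)(3.22)/(3.836e-06) = 0.01444 Ω
Seg 3: A = 8.98 mm² = 8.980e-06 m²
R_3 = (1.72×10^-8)(56.5)/(8.980e-06) = 0.1082 Ω
R_total = R_1 + R_2 + R_3 = 0.221 Ω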